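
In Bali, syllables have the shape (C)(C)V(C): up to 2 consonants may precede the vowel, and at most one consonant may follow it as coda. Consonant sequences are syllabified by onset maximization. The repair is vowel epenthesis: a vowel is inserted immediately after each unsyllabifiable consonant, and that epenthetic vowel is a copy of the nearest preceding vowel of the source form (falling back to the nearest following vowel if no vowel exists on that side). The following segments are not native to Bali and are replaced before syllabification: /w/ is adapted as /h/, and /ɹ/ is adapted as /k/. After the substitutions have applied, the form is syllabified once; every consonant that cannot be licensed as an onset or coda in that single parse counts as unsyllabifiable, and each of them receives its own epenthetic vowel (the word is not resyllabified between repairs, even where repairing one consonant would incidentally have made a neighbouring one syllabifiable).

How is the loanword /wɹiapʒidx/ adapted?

hkiapʒidxi

Substitution: /w/ → /h/, /ɹ/ → /k/, giving /hkiapʒidx/.
Syllabifying with onset maximization leaves /x/ stranded (at most one coda consonant is licensed; onsets may contain at most 2 consonants).
Each unlicensed consonant becomes the onset of a new syllable: /x/ → /xi/.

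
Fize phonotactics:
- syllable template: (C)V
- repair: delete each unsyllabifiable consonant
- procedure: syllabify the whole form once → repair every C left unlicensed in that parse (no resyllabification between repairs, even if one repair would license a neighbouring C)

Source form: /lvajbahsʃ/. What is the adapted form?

vaba

The consonants /l/, /j/, /h/, /s/, /ʃ/ cannot be parsed into a legal (C)V syllable (no codas are permitted; onsets are limited to one consonant).
Deletion applies to /l/, /j/, /h/, /s/, /ʃ/.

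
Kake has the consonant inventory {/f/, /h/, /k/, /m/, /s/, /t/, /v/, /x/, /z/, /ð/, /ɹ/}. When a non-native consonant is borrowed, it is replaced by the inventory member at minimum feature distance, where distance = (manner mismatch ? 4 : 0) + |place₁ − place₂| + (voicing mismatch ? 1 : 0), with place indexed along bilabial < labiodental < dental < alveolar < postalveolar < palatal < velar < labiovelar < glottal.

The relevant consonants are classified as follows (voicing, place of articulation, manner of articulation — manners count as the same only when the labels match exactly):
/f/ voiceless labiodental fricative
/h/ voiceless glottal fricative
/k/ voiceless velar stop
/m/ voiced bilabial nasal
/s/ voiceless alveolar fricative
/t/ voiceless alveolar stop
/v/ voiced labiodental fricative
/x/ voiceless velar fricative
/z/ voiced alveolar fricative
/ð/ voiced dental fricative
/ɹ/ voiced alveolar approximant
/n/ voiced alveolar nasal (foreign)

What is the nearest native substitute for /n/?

/m/ is closest: same manner (nasal), place distance 3 (alveolar→bilabial), same voicing; total 3. Next closest is /z/ at distance 4.

m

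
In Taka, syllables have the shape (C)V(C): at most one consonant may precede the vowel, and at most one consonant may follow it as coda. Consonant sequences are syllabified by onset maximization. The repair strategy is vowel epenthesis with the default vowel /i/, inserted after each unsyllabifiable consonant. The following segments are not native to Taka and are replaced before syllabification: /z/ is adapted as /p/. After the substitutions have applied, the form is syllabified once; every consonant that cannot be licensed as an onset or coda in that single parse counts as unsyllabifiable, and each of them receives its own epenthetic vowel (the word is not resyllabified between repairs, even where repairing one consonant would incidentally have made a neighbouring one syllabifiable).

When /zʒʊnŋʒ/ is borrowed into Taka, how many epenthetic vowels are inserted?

After substitution the input is /pʒʊnŋʒ/.
The unsyllabifiable consonants are /p/, /ŋ/, /ʒ/; each receives one epenthetic vowel.

3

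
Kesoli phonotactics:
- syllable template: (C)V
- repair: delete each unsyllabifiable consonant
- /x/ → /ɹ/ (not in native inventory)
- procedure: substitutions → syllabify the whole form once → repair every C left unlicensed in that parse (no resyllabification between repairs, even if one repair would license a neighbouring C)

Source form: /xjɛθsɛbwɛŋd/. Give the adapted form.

Substitution: /x/ → /ɹ/, giving /ɹjɛθsɛbwɛŋd/.
Under (C)V, the unsyllabifiable consonants are /ɹ/, /θ/, /b/, /ŋ/, /d/ (no codas are permitted; onsets are limited to one consonant).
Deleting the stranded consonants removes /ɹ/, /θ/, /b/, /ŋ/, /d/.

jɛsɛwɛ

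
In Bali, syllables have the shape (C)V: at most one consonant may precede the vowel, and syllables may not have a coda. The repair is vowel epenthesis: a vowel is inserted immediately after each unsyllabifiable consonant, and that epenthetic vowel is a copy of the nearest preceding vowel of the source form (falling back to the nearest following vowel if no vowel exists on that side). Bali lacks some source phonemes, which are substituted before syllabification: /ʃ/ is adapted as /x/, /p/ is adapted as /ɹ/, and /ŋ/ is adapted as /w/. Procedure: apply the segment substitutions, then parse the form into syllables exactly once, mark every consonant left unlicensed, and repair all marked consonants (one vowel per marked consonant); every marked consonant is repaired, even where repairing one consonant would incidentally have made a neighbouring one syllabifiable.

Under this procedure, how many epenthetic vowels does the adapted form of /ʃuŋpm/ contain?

After substitution the input is /xuwɹm/.
The unsyllabifiable consonants are /w/, /ɹ/, /m/; each receives one epenthetic vowel.

3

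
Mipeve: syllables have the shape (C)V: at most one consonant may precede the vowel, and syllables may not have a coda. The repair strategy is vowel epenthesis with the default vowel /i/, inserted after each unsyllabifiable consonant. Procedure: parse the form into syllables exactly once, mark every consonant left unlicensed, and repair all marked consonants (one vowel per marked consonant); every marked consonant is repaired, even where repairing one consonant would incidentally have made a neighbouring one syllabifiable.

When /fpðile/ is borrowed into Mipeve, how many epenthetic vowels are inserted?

2

The unsyllabifiable consonants are /f/, /p/; each receives one epenthetic vowel.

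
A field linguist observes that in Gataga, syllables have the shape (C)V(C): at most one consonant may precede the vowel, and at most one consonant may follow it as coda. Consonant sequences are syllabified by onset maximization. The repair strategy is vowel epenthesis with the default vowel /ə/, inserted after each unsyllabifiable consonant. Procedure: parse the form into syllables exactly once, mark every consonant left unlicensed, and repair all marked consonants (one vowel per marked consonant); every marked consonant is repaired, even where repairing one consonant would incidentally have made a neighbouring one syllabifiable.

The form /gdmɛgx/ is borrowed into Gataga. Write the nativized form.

The consonants /g/, /d/, /x/ cannot be parsed into a legal (C)V(C) syllable (at most one coda consonant is licensed; onsets are limited to one consonant).
Epenthesis after each stranded consonant: /g/ → /gə/, /d/ → /də/, /x/ → /xə/.

gədəmɛgxə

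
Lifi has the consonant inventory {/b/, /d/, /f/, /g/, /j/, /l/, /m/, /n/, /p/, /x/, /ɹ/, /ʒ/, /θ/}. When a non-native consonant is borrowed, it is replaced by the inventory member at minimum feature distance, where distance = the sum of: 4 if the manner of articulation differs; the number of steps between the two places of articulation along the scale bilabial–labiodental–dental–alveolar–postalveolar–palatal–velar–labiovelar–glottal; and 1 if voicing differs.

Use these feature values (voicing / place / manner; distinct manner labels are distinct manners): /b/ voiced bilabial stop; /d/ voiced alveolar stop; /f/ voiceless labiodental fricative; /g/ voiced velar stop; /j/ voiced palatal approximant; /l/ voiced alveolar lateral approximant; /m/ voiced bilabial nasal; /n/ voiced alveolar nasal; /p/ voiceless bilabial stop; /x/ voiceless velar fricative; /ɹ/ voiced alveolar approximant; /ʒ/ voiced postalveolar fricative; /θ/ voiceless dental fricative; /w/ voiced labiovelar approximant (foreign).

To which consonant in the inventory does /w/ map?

j

/j/ is closest: same manner (approximant), place distance 2 (labiovelar→palatal), same voicing; total 2. Next closest is /ɹ/ at distance 4.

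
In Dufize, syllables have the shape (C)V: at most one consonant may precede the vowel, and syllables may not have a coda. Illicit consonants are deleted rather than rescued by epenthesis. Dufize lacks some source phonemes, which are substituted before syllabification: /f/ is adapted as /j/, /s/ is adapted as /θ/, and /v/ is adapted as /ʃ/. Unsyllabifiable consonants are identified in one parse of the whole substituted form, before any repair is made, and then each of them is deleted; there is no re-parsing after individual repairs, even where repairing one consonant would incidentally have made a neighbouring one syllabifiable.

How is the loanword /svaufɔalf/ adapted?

ʃaujɔa

Substitution: /s/ → /θ/, /v/ → /ʃ/, /f/ → /j/, giving /θʃaujɔalj/.
Syllabifying with onset maximization leaves /θ/, /l/, /j/ stranded (no codas are permitted; onsets are limited to one consonant).
Each unlicensed consonant is deleted: /θ/, /l/, /j/.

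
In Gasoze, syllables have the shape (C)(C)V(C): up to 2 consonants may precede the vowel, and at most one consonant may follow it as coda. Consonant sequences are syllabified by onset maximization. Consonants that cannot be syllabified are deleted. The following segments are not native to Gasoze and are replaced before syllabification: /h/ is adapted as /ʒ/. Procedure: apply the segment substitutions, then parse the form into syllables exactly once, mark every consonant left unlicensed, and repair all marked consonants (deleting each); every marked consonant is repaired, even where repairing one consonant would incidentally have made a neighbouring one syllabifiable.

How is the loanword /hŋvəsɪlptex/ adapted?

ŋvəsɪlptex

Substitution: /h/ → /ʒ/, giving /ʒŋvəsɪlptex/.
The consonants /ʒ/ cannot be parsed into a legal (C)(C)V(C) syllable (at most one coda consonant is licensed; onsets may contain at most 2 consonants).
Each unlicensed consonant is deleted: /ʒ/.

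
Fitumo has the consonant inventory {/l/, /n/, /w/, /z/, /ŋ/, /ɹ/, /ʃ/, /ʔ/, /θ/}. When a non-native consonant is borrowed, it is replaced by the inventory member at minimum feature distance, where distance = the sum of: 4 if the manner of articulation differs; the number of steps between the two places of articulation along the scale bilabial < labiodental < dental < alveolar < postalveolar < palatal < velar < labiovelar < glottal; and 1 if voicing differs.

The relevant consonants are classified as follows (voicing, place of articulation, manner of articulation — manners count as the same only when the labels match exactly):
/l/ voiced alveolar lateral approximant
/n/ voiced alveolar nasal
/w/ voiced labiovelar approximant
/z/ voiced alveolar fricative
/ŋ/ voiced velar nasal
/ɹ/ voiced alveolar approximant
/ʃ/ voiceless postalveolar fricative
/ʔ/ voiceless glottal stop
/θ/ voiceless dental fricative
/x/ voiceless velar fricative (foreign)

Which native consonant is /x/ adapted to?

/ʃ/ is closest: same manner (fricative), place distance 2 (velar→postalveolar), same voicing; total 2. Next closest is /z/ at distance 4.

ʃ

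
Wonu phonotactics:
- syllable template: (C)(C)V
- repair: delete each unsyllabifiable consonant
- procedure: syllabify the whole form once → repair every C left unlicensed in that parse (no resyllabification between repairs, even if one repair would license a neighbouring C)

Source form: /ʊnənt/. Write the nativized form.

Syllabifying with onset maximization leaves /n/, /t/ stranded (no codas are permitted; onsets may contain at most 2 consonants).
Deletion applies to /n/, /t/.

ʊnə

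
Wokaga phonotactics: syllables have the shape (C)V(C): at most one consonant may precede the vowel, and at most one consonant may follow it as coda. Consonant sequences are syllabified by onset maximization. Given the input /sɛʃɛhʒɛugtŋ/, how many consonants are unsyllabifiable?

Under (C)V(C), the unsyllabifiable consonants are /t/, /ŋ/ (at most one coda consonant is licensed; onsets are limited to one consonant).

2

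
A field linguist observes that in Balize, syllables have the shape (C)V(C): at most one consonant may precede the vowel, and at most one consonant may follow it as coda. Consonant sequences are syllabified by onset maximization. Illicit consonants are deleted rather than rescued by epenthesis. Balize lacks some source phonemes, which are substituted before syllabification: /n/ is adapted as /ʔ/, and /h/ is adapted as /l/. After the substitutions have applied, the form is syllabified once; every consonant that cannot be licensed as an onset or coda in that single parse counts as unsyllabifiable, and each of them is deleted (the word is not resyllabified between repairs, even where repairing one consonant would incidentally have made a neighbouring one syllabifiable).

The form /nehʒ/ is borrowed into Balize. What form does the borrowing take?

Substitution: /n/ → /ʔ/, /h/ → /l/, giving /ʔelʒ/.
Under (C)V(C), the unsyllabifiable consonants are /ʒ/ (at most one coda consonant is licensed; onsets are limited to one consonant).
Deleting the stranded consonants removes /ʒ/.

ʔel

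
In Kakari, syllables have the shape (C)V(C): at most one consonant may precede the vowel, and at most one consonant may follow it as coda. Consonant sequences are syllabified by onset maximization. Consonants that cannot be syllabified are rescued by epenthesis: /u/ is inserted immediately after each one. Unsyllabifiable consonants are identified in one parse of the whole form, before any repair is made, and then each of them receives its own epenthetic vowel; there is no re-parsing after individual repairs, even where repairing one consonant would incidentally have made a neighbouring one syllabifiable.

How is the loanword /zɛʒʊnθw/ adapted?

zɛʒʊnθuwu

The consonants /θ/, /w/ cannot be parsed into a legal (C)V(C) syllable (at most one coda consonant is licensed; onsets are limited to one consonant).
Inserting the epenthetic vowel yields /θ/ → /θu/, /w/ → /wu/.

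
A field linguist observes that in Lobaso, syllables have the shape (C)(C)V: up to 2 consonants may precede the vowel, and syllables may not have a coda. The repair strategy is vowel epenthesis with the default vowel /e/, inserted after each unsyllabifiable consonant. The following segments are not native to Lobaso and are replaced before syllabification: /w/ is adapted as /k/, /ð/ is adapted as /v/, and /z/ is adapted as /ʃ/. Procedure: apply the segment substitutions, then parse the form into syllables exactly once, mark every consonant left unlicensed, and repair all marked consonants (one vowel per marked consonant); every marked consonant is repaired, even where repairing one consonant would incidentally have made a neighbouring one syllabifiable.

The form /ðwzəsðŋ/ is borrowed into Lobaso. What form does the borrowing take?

vekʃəseveŋe

Substitution: /ð/ → /v/, /w/ → /k/, /z/ → /ʃ/, giving /vkʃəsvŋ/.
Syllabifying with onset maximization leaves /v/, /s/, /v/, /ŋ/ stranded (no codas are permitted; onsets may contain at most 2 consonants).
Inserting the epenthetic vowel yields /v/ → /ve/, /s/ → /se/, /v/ → /ve/, /ŋ/ → /ŋe/.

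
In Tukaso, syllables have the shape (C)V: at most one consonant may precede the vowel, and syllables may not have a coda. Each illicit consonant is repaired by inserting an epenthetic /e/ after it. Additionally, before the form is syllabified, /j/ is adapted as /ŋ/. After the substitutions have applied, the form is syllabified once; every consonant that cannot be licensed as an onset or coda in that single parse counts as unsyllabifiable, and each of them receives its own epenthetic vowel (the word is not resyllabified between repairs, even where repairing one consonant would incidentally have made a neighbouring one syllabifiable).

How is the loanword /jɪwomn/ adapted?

Substitution: /j/ → /ŋ/, giving /ŋɪwomn/.
The consonants /m/, /n/ cannot be parsed into a legal (C)V syllable (no codas are permitted; onsets are limited to one consonant).
Inserting the epenthetic vowel yields /m/ → /me/, /n/ → /ne/.

ŋɪwomene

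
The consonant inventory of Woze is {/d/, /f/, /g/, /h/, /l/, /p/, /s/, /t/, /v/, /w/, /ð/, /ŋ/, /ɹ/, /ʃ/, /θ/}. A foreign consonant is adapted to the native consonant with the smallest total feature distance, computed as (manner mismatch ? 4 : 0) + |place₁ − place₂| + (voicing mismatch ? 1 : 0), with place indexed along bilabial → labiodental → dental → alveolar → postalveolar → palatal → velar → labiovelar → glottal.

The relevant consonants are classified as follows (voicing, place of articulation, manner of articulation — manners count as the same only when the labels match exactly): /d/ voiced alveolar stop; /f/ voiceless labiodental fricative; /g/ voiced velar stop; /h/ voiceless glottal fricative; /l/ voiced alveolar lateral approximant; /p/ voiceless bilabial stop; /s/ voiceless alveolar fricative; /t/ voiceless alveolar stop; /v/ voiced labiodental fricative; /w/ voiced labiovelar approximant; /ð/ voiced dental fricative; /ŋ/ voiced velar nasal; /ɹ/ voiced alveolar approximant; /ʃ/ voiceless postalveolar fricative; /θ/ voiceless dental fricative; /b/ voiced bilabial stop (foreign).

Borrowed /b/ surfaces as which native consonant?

p

/p/ is closest: same manner (stop), place distance 0 (bilabial→bilabial), voicing differs (+1); total 1. Next closest is /d/ at distance 3.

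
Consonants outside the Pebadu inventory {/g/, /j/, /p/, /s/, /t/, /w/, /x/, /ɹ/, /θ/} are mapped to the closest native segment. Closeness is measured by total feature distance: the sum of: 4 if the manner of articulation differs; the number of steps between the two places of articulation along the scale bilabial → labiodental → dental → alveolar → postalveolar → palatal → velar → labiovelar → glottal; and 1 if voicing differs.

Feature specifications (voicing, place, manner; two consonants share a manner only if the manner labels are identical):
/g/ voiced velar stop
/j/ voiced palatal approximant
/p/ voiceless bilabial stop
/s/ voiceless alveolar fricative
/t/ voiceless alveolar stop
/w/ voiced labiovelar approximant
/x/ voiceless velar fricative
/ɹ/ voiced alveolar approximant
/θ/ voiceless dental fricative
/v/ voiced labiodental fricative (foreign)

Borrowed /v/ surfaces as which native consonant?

/θ/ is closest: same manner (fricative), place distance 1 (labiodental→dental), voicing differs (+1); total 2. Next closest is /s/ at distance 3.

θ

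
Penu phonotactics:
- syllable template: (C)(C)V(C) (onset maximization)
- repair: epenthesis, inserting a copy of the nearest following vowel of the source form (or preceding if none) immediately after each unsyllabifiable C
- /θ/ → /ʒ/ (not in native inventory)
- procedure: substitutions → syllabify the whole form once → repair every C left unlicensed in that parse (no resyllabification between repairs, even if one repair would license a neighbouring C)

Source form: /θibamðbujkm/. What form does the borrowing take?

Substitution: /θ/ → /ʒ/, giving /ʒibamðbujkm/.
Syllabifying with onset maximization leaves /k/, /m/ stranded (at most one coda consonant is licensed; onsets may contain at most 2 consonants).
Epenthesis after each stranded consonant: /k/ → /ku/, /m/ → /mu/.

ʒibamðbujkumu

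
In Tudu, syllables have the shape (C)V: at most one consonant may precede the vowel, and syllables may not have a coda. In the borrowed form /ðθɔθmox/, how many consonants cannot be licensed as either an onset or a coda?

The consonants /ð/, /θ/, /x/ cannot be parsed into a legal (C)V syllable (no codas are permitted; onsets are limited to one consonant).

3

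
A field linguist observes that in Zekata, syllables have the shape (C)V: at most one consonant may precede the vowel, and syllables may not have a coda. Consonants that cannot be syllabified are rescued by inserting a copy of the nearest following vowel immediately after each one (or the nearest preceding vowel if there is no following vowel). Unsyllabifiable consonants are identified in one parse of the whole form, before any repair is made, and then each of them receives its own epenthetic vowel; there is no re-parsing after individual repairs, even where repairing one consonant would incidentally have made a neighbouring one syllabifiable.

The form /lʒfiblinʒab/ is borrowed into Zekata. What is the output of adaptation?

liʒifibilinaʒaba

Under (C)V, the unsyllabifiable consonants are /l/, /ʒ/, /b/, /n/, /b/ (no codas are permitted; onsets are limited to one consonant).
Each unlicensed consonant becomes the onset of a new syllable: /l/ → /li/, /ʒ/ → /ʒi/, /b/ → /bi/, /n/ → /na/, /b/ → /ba/.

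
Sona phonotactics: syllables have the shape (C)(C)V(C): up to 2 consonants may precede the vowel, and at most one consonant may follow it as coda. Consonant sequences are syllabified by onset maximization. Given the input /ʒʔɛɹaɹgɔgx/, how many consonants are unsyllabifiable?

1

Syllabifying with onset maximization leaves /x/ stranded (at most one coda consonant is licensed; onsets may contain at most 2 consonants).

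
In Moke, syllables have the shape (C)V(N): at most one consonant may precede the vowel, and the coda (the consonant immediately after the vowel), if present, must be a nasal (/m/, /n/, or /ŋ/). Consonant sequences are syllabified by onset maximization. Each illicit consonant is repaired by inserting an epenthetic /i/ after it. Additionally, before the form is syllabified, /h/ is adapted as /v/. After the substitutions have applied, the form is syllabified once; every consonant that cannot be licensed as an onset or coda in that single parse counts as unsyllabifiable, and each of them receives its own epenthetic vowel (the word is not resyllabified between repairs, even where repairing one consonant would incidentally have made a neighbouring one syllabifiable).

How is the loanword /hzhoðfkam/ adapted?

vizivoðifikam

Substitution: /h/ → /v/, giving /vzvoðfkam/.
Syllabifying with onset maximization leaves /v/, /z/, /ð/, /f/ stranded (only a nasal (/m/, /n/, or /ŋ/) is licensed in coda position; onsets are limited to one consonant).
Epenthesis after each stranded consonant: /v/ → /vi/, /z/ → /zi/, /ð/ → /ði/, /f/ → /fi/.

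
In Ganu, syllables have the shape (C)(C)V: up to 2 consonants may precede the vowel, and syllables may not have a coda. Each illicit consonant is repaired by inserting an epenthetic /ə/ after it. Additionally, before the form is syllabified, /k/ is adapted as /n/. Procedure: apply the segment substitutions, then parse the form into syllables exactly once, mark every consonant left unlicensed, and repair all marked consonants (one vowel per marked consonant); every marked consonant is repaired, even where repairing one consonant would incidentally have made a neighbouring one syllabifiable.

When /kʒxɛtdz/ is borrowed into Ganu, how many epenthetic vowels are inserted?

After substitution the input is /nʒxɛtdz/.
The unsyllabifiable consonants are /n/, /t/, /d/, /z/; each receives one epenthetic vowel.

4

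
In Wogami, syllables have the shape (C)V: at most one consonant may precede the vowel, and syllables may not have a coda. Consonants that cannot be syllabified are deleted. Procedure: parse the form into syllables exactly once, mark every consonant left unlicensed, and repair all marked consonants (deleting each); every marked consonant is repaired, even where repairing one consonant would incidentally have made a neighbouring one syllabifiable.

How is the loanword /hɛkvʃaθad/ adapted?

The consonants /k/, /v/, /d/ cannot be parsed into a legal (C)V syllable (no codas are permitted; onsets are limited to one consonant).
Deletion applies to /k/, /v/, /d/.

hɛʃaθa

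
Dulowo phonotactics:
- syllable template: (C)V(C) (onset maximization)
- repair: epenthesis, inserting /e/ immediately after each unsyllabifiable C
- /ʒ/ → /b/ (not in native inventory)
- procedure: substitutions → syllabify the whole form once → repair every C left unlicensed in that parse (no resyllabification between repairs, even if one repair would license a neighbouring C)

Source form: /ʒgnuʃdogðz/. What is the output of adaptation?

begenuʃdogðeze

Substitution: /ʒ/ → /b/, giving /bgnuʃdogðz/.
Syllabifying with onset maximization leaves /b/, /g/, /ð/, /z/ stranded (at most one coda consonant is licensed; onsets are limited to one consonant).
Each unlicensed consonant becomes the onset of a new syllable: /b/ → /be/, /g/ → /ge/, /ð/ → /ðe/, /z/ → /ze/.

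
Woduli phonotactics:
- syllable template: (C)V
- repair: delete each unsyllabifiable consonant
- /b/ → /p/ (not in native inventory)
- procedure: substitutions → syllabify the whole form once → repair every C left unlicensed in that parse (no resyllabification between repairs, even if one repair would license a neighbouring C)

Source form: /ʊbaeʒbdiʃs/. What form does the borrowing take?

ʊpaedi

Substitution: /b/ → /p/, giving /ʊpaeʒpdiʃs/.
Syllabifying with onset maximization leaves /ʒ/, /p/, /ʃ/, /s/ stranded (no codas are permitted; onsets are limited to one consonant).
Deleting the stranded consonants removes /ʒ/, /p/, /ʃ/, /s/.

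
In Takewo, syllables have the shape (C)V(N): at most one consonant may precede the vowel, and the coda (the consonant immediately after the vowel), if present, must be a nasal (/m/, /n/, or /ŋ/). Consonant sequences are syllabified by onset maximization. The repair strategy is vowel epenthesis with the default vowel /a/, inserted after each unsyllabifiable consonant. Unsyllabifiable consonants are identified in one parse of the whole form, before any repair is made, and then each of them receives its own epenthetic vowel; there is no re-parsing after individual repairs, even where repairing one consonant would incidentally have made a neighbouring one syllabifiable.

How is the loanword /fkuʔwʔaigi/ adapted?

fakuʔawaʔaigi

The consonants /f/, /ʔ/, /w/ cannot be parsed into a legal (C)V(N) syllable (only a nasal (/m/, /n/, or /ŋ/) is licensed in coda position; onsets are limited to one consonant).
Epenthesis after each stranded consonant: /f/ → /fa/, /ʔ/ → /ʔa/, /w/ → /wa/.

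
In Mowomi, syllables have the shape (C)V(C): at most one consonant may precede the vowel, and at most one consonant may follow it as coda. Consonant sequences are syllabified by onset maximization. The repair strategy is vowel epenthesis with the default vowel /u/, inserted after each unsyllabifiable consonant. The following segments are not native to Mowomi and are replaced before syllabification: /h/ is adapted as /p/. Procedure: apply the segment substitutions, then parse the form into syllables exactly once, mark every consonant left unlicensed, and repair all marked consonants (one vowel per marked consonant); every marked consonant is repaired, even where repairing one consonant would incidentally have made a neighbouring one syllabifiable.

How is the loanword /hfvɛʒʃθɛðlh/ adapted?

pufuvɛʒʃuθɛðlupu

Substitution: /h/ → /p/, giving /pfvɛʒʃθɛðlp/.
Syllabifying with onset maximization leaves /p/, /f/, /ʃ/, /l/, /p/ stranded (at most one coda consonant is licensed; onsets are limited to one consonant).
Inserting the epenthetic vowel yields /p/ → /pu/, /f/ → /fu/, /ʃ/ → /ʃu/, /l/ → /lu/, /p/ → /pu/.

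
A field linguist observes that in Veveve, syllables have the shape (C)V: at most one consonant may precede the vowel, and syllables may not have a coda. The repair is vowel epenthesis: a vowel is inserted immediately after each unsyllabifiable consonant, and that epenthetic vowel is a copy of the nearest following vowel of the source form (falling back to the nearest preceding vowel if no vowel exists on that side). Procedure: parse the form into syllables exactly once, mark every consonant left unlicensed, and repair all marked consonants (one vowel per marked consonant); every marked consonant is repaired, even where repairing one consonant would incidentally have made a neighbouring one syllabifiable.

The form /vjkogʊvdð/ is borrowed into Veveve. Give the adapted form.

The consonants /v/, /j/, /v/, /d/, /ð/ cannot be parsed into a legal (C)V syllable (no codas are permitted; onsets are limited to one consonant).
Inserting the epenthetic vowel yields /v/ → /vo/, /j/ → /jo/, /v/ → /vʊ/, /d/ → /dʊ/, /ð/ → /ðʊ/.

vojokogʊvʊdʊðʊ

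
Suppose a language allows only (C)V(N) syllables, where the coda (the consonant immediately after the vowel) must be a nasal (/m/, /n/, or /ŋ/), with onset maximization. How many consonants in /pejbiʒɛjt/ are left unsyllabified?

Syllabifying with onset maximization leaves /j/, /j/, /t/ stranded (only a nasal (/m/, /n/, or /ŋ/) is licensed in coda position; onsets are limited to one consonant).

3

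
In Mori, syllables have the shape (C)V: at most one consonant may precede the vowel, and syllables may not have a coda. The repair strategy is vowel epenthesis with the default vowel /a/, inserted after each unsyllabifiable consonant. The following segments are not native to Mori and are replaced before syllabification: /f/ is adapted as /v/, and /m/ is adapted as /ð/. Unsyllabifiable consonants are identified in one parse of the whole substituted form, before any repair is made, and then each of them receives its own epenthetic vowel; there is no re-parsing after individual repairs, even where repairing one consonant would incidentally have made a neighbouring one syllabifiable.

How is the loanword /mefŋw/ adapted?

Substitution: /m/ → /ð/, /f/ → /v/, giving /ðevŋw/.
Under (C)V, the unsyllabifiable consonants are /v/, /ŋ/, /w/ (no codas are permitted; onsets are limited to one consonant).
Epenthesis after each stranded consonant: /v/ → /va/, /ŋ/ → /ŋa/, /w/ → /wa/.

ðevaŋawa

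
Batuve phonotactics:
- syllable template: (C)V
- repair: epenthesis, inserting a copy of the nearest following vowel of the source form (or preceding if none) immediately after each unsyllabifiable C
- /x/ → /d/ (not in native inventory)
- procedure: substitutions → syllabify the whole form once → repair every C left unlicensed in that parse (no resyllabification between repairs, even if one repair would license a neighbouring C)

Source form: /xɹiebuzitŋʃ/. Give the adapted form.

Substitution: /x/ → /d/, giving /dɹiebuzitŋʃ/.
Under (C)V, the unsyllabifiable consonants are /d/, /t/, /ŋ/, /ʃ/ (no codas are permitted; onsets are limited to one consonant).
Inserting the epenthetic vowel yields /d/ → /di/, /t/ → /ti/, /ŋ/ → /ŋi/, /ʃ/ → /ʃi/.

diɹiebuzitiŋiʃi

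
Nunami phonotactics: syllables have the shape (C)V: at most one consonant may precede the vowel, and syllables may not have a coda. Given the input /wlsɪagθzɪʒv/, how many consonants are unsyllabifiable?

6

The consonants /w/, /l/, /g/, /θ/, /ʒ/, /v/ cannot be parsed into a legal (C)V syllable (no codas are permitted; onsets are limited to one consonant).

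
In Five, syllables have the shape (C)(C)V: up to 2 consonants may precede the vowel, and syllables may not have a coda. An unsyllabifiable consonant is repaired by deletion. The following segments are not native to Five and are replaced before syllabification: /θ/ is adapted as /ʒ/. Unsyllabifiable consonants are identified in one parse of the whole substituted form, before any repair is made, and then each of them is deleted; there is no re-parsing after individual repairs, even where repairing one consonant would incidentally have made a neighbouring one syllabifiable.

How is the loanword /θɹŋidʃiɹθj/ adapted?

Substitution: /θ/ → /ʒ/, giving /ʒɹŋidʃiɹʒj/.
Syllabifying with onset maximization leaves /ʒ/, /ɹ/, /ʒ/, /j/ stranded (no codas are permitted; onsets may contain at most 2 consonants).
Each unlicensed consonant is deleted: /ʒ/, /ɹ/, /ʒ/, /j/.

ɹŋidʃi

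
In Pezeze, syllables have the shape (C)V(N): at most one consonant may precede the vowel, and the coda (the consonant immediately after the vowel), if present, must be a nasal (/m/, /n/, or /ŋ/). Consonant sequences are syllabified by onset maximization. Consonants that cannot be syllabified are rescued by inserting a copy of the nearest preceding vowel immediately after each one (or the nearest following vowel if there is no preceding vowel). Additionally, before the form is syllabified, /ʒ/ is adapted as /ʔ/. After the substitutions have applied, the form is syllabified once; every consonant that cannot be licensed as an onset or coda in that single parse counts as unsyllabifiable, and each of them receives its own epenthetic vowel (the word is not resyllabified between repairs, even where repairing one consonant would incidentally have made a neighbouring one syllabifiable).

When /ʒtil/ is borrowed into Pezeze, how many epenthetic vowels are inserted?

After substitution the input is /ʔtil/.
The unsyllabifiable consonants are /ʔ/, /l/; each receives one epenthetic vowel.

2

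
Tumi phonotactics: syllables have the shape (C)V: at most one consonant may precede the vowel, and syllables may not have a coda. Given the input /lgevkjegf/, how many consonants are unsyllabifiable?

5

Syllabifying with onset maximization leaves /l/, /v/, /k/, /g/, /f/ stranded (no codas are permitted; onsets are limited to one consonant).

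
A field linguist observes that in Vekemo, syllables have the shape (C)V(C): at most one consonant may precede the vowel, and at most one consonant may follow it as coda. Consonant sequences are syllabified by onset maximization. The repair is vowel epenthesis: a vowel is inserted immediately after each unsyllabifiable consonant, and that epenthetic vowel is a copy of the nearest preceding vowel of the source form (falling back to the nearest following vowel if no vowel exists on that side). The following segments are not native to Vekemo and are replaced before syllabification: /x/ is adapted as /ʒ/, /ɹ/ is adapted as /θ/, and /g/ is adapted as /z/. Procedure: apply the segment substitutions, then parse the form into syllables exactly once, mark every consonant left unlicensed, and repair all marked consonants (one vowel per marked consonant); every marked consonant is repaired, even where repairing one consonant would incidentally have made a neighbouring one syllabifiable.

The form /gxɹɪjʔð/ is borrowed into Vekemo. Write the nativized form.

zɪʒɪθɪjʔɪðɪ

Substitution: /g/ → /z/, /x/ → /ʒ/, /ɹ/ → /θ/, giving /zʒθɪjʔð/.
The consonants /z/, /ʒ/, /ʔ/, /ð/ cannot be parsed into a legal (C)V(C) syllable (at most one coda consonant is licensed; onsets are limited to one consonant).
Each unlicensed consonant becomes the onset of a new syllable: /z/ → /zɪ/, /ʒ/ → /ʒɪ/, /ʔ/ → /ʔɪ/, /ð/ → /ðɪ/.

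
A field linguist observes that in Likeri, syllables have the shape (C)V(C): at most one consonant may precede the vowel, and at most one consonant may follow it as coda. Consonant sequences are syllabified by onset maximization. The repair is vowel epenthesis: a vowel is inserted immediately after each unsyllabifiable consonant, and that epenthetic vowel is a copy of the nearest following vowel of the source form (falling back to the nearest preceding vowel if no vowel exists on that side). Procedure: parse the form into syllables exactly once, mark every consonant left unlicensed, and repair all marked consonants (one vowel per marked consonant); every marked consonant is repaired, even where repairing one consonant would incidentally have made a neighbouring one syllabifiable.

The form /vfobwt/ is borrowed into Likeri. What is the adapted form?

Under (C)V(C), the unsyllabifiable consonants are /v/, /w/, /t/ (at most one coda consonant is licensed; onsets are limited to one consonant).
Inserting the epenthetic vowel yields /v/ → /vo/, /w/ → /wo/, /t/ → /to/.

vofobwoto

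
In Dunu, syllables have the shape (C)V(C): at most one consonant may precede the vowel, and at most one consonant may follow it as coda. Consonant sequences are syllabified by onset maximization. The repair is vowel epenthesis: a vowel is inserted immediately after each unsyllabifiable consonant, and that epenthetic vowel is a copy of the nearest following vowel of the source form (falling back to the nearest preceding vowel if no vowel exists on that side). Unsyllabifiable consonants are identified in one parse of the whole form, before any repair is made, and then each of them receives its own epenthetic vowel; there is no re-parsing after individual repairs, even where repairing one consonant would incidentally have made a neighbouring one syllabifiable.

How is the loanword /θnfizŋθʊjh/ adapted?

θinifizŋʊθʊjhʊ

Under (C)V(C), the unsyllabifiable consonants are /θ/, /n/, /ŋ/, /h/ (at most one coda consonant is licensed; onsets are limited to one consonant).
Each unlicensed consonant becomes the onset of a new syllable: /θ/ → /θi/, /n/ → /ni/, /ŋ/ → /ŋʊ/, /h/ → /hʊ/.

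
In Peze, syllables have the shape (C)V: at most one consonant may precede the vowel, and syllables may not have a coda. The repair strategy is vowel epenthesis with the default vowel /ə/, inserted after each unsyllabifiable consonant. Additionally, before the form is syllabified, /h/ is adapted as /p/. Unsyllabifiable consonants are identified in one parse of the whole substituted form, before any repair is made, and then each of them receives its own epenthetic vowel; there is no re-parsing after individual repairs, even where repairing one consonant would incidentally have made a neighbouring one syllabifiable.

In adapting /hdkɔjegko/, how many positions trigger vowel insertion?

After substitution the input is /pdkɔjegko/.
The unsyllabifiable consonants are /p/, /d/, /g/; each receives one epenthetic vowel.

3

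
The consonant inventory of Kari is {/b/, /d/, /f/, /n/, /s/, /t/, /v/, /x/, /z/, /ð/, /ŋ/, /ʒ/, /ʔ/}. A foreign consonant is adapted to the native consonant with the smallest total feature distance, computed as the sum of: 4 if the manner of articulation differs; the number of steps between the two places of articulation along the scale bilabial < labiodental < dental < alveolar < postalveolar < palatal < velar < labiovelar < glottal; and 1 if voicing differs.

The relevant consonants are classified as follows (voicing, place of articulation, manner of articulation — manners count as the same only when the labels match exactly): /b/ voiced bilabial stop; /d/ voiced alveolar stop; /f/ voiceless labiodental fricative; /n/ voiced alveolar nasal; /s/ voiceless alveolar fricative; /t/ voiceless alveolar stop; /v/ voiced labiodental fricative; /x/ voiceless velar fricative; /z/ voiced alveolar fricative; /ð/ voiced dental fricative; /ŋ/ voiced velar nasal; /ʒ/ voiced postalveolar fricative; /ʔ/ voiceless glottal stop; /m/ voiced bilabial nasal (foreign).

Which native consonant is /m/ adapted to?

/n/ is closest: same manner (nasal), place distance 3 (bilabial→alveolar), same voicing; total 3. Next closest is /b/ at distance 4.

n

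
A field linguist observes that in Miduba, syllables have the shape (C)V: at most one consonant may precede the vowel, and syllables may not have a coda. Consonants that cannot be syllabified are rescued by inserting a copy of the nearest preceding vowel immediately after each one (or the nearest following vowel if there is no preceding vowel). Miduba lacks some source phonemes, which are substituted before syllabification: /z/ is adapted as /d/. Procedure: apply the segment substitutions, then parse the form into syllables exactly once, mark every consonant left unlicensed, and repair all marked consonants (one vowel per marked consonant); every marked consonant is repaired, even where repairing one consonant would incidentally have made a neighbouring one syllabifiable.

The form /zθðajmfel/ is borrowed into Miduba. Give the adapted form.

Substitution: /z/ → /d/, giving /dθðajmfel/.
The consonants /d/, /θ/, /j/, /m/, /l/ cannot be parsed into a legal (C)V syllable (no codas are permitted; onsets are limited to one consonant).
Each unlicensed consonant becomes the onset of a new syllable: /d/ → /da/, /θ/ → /θa/, /j/ → /ja/, /m/ → /ma/, /l/ → /le/.

daθaðajamafele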